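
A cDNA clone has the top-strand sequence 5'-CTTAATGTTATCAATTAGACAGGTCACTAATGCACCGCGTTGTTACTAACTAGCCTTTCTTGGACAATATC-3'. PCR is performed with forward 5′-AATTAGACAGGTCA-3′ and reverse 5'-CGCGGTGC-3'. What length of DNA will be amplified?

27 bp

Scanning the template, AATTAGACAGGTCA occurs at positions 13–26; this primer anneals to the bottom strand there with its 3' end pointing downstream.
The reverse primer's reverse complement is GCACCGCG, which matches the template at positions 32–39.
Amplicon spans positions 13–39: 27 bp.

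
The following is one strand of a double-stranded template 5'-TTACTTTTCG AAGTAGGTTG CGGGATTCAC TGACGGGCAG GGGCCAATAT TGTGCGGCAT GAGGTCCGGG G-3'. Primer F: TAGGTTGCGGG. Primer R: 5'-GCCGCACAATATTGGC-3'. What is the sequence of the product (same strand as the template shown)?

Scanning the template, TAGGTTGCGGG occurs at positions 14–24; this primer anneals to the bottom strand there with its 3' end pointing downstream.
Taking the reverse complement of GCCGCACAATATTGGC gives GCCAATATTGTGCGGC, found at positions 43–58 on the template; the primer anneals here to the top strand with its 3' end pointing upstream.
The product is the template from position 14 through 58 (45 bp).

5'-TAGGTTGCGGGATTCACTGACGGGCAGGGGCCAATATTGTGCGGC-3'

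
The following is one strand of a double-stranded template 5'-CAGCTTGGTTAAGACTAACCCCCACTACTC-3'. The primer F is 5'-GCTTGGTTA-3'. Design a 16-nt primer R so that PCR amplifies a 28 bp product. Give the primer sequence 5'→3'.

The forward primer binds at positions 3–11, so a 28 bp product ends at position 3 + 28 − 1 = 30.
The reverse primer anneals to the top strand over positions 15–30, i.e. to CTAACCCCCACTACTC.
Its sequence written 5'→3' is the reverse complement: GAGTAGTGGGGGTTAG.

5'-GAGTAGTGGGGGTTAG-3'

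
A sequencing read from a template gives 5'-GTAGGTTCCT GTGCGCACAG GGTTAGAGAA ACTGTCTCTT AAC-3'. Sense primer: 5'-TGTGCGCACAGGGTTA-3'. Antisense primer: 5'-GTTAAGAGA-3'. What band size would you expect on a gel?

Forward primer TGTGCGCACAGGGTTA is found on the top strand at positions 10–25.
Taking the reverse complement of GTTAAGAGA gives TCTCTTAAC, found at positions 35–43 on the template; the primer anneals here to the top strand with its 3' end pointing upstream.
Product length = (reverse-primer end) − (forward-primer start) + 1 = 43 − 10 + 1 = 34 bp.

34 bp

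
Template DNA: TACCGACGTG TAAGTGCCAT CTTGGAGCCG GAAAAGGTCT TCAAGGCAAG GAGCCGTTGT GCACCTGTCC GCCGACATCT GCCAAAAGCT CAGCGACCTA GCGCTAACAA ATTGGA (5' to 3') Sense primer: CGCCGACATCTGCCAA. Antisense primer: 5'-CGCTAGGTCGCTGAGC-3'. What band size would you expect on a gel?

34 bp

Forward primer CGCCGACATCTGCCAA is found on the top strand at positions 70–85.
Reverse complement of the reverse primer: GCTCAGCGACCTAGCG. This occurs on the top strand at positions 88–103.
Amplicon spans positions 70–103: 34 bp.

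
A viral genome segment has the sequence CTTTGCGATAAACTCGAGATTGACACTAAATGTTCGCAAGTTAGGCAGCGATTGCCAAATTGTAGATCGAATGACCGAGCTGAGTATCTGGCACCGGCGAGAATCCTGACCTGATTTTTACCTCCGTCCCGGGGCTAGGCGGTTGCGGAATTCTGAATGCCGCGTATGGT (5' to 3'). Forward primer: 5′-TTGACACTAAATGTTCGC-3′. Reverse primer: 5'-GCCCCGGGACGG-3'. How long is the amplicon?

Scanning the template, TTGACACTAAATGTTCGC occurs at positions 20–37; this primer anneals to the bottom strand there with its 3' end pointing downstream.
Reverse complement of the reverse primer: CCGTCCCGGGGC. This occurs on the top strand at positions 124–135.
Product length = (reverse-primer end) − (forward-primer start) + 1 = 135 − 20 + 1 = 116 bp.

116 bp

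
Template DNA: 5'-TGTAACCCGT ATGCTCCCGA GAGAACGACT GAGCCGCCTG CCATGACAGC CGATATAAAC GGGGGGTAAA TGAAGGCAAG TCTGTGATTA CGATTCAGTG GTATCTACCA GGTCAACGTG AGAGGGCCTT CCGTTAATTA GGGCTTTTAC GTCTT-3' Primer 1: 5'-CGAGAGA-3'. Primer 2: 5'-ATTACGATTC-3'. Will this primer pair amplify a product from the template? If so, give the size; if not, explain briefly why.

Primer 1 (CGAGAGA) matches the top strand at positions 18–24 (3' end points downstream).
Primer 2 (ATTACGATTC) also matches the top strand directly, at positions 87–96 — its reverse complement GAATCGTAAT is not present.
Both primers anneal to the bottom strand with 3' ends pointing the same way, so neither can prime synthesis back toward the other.

No product — both primers anneal to the same strand and extend in the same direction.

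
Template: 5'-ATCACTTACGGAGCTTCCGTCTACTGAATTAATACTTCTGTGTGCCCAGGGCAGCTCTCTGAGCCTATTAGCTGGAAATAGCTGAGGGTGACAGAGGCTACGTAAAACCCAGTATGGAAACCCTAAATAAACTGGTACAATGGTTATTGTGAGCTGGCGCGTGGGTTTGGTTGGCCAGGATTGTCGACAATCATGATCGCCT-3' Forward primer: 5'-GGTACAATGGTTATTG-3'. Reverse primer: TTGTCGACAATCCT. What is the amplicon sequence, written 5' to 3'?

The forward primer matches the template at positions 134–149.
The reverse primer's reverse complement is AGGATTGTCGACAA, which matches the template at positions 177–190.
The product is the template from position 134 through 190 (57 bp).

5'-GGTACAATGGTTATTGTGAGCTGGCGCGTGGGTTTGGTTGGCCAGGATTGTCGACAA-3'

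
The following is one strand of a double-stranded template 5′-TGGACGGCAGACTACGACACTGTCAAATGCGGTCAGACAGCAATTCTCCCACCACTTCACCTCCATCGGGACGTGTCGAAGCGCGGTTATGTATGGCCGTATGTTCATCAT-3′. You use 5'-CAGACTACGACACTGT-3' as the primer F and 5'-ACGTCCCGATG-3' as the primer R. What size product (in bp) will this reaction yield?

67 bp

The forward primer matches the template at positions 8–23.
Reverse complement of the reverse primer: CATCGGGACGT. This occurs on the top strand at positions 64–74.
Amplicon spans positions 8–74: 67 bp.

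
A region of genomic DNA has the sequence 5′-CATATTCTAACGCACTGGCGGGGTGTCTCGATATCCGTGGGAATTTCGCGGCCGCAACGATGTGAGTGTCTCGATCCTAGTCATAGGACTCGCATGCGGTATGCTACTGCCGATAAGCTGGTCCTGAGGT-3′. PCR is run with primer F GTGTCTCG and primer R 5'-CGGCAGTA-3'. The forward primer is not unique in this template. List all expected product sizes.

The forward primer GTGTCTCG matches the top strand at positions 23–30, 66–73.
The reverse primer's reverse complement is TACTGCCG, matching at positions 105–112.
Each forward site pairs with the reverse site to give a product ending at position 112: sizes 90, 47 bp.

90 bp, 47 bp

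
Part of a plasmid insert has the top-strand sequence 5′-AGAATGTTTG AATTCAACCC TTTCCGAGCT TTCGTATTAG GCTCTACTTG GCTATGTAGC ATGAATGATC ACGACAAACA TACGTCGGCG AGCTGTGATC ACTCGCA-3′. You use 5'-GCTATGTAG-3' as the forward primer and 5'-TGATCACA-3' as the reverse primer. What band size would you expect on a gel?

51 bp

Scanning the template, GCTATGTAG occurs at positions 51–59; this primer anneals to the bottom strand there with its 3' end pointing downstream.
The reverse primer's reverse complement is TGTGATCA, which matches the template at positions 94–101.
The product runs from position 51 to position 101, so its length is 101 − 51 + 1 = 51 bp.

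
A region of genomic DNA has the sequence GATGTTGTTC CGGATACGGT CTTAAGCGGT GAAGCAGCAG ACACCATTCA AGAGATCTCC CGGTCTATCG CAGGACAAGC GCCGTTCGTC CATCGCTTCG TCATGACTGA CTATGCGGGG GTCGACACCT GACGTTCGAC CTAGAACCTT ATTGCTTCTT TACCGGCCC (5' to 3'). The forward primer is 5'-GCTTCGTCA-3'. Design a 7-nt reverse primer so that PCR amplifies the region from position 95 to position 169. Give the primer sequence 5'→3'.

The product's 3' end on the top strand is position 169.
The reverse primer anneals to the top strand over positions 163–169, i.e. to CCGGCCC.
Its sequence written 5'→3' is the reverse complement: GGGCCGG.

5'-GGGCCGG-3'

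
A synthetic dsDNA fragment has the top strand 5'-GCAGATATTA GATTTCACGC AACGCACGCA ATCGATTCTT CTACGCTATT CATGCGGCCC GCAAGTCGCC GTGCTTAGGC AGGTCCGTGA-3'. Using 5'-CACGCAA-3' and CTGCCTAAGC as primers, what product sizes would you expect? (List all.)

The forward primer CACGCAA matches the top strand at positions 16–22, 25–31.
The reverse primer's reverse complement is GCTTAGGCAG, matching at positions 73–82.
Each forward site pairs with the reverse site to give a product ending at position 82: sizes 67, 58 bp.

67 bp, 58 bp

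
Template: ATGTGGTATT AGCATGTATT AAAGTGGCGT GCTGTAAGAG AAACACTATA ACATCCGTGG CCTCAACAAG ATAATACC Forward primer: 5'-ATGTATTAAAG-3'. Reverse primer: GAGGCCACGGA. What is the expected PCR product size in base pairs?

The forward primer matches the template at positions 14–24.
Reverse complement of the reverse primer: TCCGTGGCCTC. This occurs on the top strand at positions 54–64.
Amplicon spans positions 14–64: 51 bp.

51 bp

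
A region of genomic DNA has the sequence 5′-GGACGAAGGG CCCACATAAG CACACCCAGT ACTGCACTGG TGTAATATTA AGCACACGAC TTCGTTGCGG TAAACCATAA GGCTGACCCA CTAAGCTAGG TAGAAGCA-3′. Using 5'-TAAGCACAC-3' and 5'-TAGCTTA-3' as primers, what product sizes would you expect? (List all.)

82 bp, 50 bp

The forward primer TAAGCACAC matches the top strand at positions 17–25, 49–57.
The reverse primer's reverse complement is TAAGCTA, matching at positions 92–98.
Each forward site pairs with the reverse site to give a product ending at position 98: sizes 82, 50 bp.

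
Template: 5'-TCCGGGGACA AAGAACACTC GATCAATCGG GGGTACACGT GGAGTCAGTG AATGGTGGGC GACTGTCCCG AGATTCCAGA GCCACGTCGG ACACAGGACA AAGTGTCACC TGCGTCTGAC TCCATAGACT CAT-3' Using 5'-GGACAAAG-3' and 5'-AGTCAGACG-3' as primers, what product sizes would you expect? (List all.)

The forward primer GGACAAAG matches the top strand at positions 6–13, 96–103.
The reverse primer's reverse complement is CGTCTGACT, matching at positions 113–121.
Each forward site pairs with the reverse site to give a product ending at position 121: sizes 116, 26 bp.

116 bp, 26 bp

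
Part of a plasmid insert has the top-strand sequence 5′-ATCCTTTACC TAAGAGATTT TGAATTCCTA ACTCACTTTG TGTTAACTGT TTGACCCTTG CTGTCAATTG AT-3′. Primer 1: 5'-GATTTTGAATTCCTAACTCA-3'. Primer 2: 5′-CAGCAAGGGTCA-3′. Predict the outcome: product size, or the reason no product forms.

Yes — a 48 bp product.

Primer 1 (GATTTTGAATTCCTAACTCA) matches the top strand at positions 16–35; it acts as a forward primer.
Primer 2's reverse complement is TGACCCTTGCTG, matching the top strand at positions 52–63; it acts as a reverse primer.
The 3' ends face each other across positions 16–63, giving a 48 bp product.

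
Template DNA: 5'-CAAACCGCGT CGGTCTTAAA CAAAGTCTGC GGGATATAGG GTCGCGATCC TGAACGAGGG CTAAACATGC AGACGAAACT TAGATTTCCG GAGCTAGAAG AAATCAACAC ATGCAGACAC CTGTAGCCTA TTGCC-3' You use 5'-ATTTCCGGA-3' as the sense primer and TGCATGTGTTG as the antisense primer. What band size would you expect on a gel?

32 bp

Forward primer ATTTCCGGA is found on the top strand at positions 84–92.
Reverse complement of the reverse primer: CAACACATGCA. This occurs on the top strand at positions 105–115.
Product length = (reverse-primer end) − (forward-primer start) + 1 = 115 − 84 + 1 = 32 bp.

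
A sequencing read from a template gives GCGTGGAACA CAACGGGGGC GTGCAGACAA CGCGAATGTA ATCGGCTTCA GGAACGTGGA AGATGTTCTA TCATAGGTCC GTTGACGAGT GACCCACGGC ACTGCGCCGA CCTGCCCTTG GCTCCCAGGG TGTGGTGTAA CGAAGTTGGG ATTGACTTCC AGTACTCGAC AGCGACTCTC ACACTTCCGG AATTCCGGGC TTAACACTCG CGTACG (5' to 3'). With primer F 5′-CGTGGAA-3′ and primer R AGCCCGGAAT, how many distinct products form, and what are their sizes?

Two products: 200 bp, 147 bp

The forward primer CGTGGAA matches the top strand at positions 2–8, 55–61.
The reverse primer's reverse complement is ATTCCGGGCT, matching at positions 192–201.
Each forward site pairs with the reverse site to give a product ending at position 201: sizes 200, 147 bp.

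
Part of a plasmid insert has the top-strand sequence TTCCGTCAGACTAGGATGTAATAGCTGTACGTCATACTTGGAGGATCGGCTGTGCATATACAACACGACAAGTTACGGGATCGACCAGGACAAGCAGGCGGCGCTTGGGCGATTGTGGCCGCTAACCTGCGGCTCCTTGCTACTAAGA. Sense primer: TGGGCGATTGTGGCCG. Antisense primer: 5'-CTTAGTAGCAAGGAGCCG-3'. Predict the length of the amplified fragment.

42 bp

The forward primer matches the template at positions 106–121.
The reverse primer's reverse complement is CGGCTCCTTGCTACTAAG, which matches the template at positions 130–147.
Amplicon spans positions 106–147: 42 bp.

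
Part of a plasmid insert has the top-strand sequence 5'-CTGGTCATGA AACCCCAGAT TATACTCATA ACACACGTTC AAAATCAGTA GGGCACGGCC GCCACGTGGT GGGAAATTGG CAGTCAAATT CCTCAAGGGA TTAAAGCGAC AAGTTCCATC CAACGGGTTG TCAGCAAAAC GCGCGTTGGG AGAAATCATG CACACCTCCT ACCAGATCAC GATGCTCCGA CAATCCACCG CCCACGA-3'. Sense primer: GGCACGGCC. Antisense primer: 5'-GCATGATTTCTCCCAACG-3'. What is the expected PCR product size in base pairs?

110 bp

Scanning the template, GGCACGGCC occurs at positions 52–60; this primer anneals to the bottom strand there with its 3' end pointing downstream.
Reverse complement of the reverse primer: CGTTGGGAGAAATCATGC. This occurs on the top strand at positions 144–161.
Product length = (reverse-primer end) − (forward-primer start) + 1 = 161 − 52 + 1 = 110 bp.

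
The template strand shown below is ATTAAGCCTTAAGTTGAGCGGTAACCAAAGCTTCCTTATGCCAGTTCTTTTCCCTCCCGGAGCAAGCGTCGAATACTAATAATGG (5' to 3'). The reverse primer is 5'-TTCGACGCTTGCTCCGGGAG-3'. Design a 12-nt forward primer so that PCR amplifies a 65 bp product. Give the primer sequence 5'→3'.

5'-TTAAGTTGAGCG-3'

The reverse primer's reverse complement CTCCCGGAGCAAGCGTCGAA matches the template at positions 54–73, so the product ends at position 73.
A 65 bp product then starts at position 73 − 65 + 1 = 9.
The forward primer is identical to the top strand there: TTAAGTTGAGCG.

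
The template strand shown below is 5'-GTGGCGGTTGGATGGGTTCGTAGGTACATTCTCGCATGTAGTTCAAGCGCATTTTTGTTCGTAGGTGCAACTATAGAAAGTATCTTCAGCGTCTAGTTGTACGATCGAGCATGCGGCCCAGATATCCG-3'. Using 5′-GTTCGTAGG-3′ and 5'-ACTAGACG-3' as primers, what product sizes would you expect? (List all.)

82 bp, 41 bp

The forward primer GTTCGTAGG matches the top strand at positions 16–24, 57–65.
The reverse primer's reverse complement is CGTCTAGT, matching at positions 90–97.
Each forward site pairs with the reverse site to give a product ending at position 97: sizes 82, 41 bp.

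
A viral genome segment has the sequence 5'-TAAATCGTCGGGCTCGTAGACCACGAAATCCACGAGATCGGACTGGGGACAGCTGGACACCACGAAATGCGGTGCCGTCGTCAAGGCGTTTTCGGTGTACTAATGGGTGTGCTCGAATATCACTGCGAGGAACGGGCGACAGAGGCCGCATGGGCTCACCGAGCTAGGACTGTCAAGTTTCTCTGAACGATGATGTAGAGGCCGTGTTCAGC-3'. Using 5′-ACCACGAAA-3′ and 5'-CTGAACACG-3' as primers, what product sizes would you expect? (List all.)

The forward primer ACCACGAAA matches the top strand at positions 20–28, 59–67.
The reverse primer's reverse complement is CGTGTTCAG, matching at positions 203–211.
Each forward site pairs with the reverse site to give a product ending at position 211: sizes 192, 153 bp.

192 bp, 153 bp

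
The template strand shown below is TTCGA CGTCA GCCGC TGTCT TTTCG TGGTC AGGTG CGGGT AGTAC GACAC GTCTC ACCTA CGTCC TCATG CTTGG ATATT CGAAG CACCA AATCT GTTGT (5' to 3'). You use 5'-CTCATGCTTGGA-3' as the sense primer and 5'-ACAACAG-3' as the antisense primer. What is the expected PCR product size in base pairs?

36 bp

Scanning the template, CTCATGCTTGGA occurs at positions 65–76; this primer anneals to the bottom strand there with its 3' end pointing downstream.
Taking the reverse complement of ACAACAG gives CTGTTGT, found at positions 94–100 on the template; the primer anneals here to the top strand with its 3' end pointing upstream.
The product runs from position 65 to position 100, so its length is 100 − 65 + 1 = 36 bp.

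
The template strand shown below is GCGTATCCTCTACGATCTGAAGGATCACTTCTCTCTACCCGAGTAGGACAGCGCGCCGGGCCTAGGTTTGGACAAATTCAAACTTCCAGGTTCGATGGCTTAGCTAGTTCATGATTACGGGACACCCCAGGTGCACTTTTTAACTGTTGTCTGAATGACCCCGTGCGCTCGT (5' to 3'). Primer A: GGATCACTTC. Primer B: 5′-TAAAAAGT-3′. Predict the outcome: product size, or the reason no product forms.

Primer A (GGATCACTTC) matches the top strand at positions 22–31; it acts as a forward primer.
Primer B's reverse complement is ACTTTTTA, matching the top strand at positions 135–142; it acts as a reverse primer.
The 3' ends face each other across positions 22–142, giving a 121 bp product.

Yes — a 121 bp product.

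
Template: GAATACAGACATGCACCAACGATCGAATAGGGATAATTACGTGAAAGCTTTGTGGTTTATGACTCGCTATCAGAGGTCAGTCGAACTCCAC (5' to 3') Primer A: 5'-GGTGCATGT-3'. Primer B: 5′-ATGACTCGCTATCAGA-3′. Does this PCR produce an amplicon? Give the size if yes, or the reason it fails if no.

Primer A (GGTGCATGT) has reverse complement ACATGCACC, which matches the top strand at positions 9–17; primer A anneals to the top strand there with its 3' end pointing upstream toward position 9.
Primer B (ATGACTCGCTATCAGA) matches the top strand directly at positions 59–74; it anneals to the bottom strand with its 3' end pointing downstream toward position 74.
The 3' ends diverge (primer A extends toward position 1, primer B toward position 91), so the primers never converge on a shared product.

No product — the primers' 3' ends point away from each other.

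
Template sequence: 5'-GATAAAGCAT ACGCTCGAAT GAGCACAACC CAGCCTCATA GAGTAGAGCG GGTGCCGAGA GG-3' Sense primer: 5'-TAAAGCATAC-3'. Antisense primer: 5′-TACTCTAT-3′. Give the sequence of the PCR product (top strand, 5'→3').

Scanning the template, TAAAGCATAC occurs at positions 3–12; this primer anneals to the bottom strand there with its 3' end pointing downstream.
Taking the reverse complement of TACTCTAT gives ATAGAGTA, found at positions 38–45 on the template; the primer anneals here to the top strand with its 3' end pointing upstream.
The product is the template from position 3 through 45 (43 bp).

5'-TAAAGCATACGCTCGAATGAGCACAACCCAGCCTCATAGAGTA-3'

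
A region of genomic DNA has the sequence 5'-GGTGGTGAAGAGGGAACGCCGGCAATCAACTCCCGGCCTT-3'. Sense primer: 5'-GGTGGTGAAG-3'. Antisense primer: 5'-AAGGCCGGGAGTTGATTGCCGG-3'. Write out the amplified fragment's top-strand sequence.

Forward primer GGTGGTGAAG is found on the top strand at positions 1–10.
Taking the reverse complement of AAGGCCGGGAGTTGATTGCCGG gives CCGGCAATCAACTCCCGGCCTT, found at positions 19–40 on the template; the primer anneals here to the top strand with its 3' end pointing upstream.
The product is the template from position 1 through 40 (40 bp).

5'-GGTGGTGAAGAGGGAACGCCGGCAATCAACTCCCGGCCTT-3'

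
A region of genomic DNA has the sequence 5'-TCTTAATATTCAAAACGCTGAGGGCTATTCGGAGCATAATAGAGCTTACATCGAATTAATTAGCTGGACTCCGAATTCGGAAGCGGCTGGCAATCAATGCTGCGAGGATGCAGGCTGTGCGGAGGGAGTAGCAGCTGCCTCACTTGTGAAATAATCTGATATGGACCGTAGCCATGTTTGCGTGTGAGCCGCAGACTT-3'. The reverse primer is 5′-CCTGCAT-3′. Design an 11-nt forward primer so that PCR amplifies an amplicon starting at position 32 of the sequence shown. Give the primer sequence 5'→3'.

The reverse primer's reverse complement ATGCAGG matches the template at positions 108–114; the product starts at position 32.
The forward primer is identical to the top strand over positions 32–42: GAGCATAATAG.

5'-GAGCATAATAG-3'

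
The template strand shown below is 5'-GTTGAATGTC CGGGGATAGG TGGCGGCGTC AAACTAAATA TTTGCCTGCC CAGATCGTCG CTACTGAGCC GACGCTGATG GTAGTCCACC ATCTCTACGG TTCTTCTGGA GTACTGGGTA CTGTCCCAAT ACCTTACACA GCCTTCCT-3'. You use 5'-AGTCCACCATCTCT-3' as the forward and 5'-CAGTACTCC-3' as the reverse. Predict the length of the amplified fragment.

The forward primer matches the template at positions 83–96.
Taking the reverse complement of CAGTACTCC gives GGAGTACTG, found at positions 108–116 on the template; the primer anneals here to the top strand with its 3' end pointing upstream.
The product runs from position 83 to position 116, so its length is 116 − 83 + 1 = 34 bp.

34 bp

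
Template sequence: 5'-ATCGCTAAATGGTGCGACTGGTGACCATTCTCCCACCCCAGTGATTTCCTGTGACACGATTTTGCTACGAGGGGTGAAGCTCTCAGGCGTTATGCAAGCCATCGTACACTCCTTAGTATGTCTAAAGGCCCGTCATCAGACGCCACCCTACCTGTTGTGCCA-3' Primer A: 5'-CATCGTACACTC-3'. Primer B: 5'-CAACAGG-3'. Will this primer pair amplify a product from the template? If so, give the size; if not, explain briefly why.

Yes — a 58 bp product.

Primer A (CATCGTACACTC) matches the top strand at positions 100–111; it acts as a forward primer.
Primer B's reverse complement is CCTGTTG, matching the top strand at positions 151–157; it acts as a reverse primer.
The 3' ends face each other across positions 100–157, giving a 58 bp product.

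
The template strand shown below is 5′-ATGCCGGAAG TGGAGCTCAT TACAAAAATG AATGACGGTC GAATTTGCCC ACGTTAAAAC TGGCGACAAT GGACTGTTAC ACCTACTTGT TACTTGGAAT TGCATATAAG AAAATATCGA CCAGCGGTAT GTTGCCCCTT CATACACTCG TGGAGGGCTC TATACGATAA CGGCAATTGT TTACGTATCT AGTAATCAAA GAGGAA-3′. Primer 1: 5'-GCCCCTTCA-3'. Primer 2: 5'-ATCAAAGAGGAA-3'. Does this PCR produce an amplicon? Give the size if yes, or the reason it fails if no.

No product — both primers anneal to the same strand and extend in the same direction.

Primer 1 (GCCCCTTCA) matches the top strand at positions 134–142 (3' end points downstream).
Primer 2 (ATCAAAGAGGAA) also matches the top strand directly, at positions 195–206 — its reverse complement TTCCTCTTTGAT is not present.
Both primers anneal to the bottom strand with 3' ends pointing the same way, so neither can prime synthesis back toward the other.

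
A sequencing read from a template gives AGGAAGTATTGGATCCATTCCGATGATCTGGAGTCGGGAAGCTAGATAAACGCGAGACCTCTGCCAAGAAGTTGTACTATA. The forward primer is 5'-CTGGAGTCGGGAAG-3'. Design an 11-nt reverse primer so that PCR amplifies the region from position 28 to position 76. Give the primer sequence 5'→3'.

The product's 3' end on the top strand is position 76.
The reverse primer anneals to the top strand over positions 66–76, i.e. to AAGAAGTTGTA.
Its sequence written 5'→3' is the reverse complement: TACAACTTCTT.

5'-TACAACTTCTT-3'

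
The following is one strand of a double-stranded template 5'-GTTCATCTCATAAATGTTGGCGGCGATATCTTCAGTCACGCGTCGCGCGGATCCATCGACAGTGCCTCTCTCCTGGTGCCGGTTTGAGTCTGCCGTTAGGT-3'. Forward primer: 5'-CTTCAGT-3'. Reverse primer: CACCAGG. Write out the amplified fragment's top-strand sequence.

5'-CTTCAGTCACGCGTCGCGCGGATCCATCGACAGTGCCTCTCTCCTGGTG-3'

Scanning the template, CTTCAGT occurs at positions 30–36; this primer anneals to the bottom strand there with its 3' end pointing downstream.
Taking the reverse complement of CACCAGG gives CCTGGTG, found at positions 72–78 on the template; the primer anneals here to the top strand with its 3' end pointing upstream.
The product is the template from position 30 through 78 (49 bp).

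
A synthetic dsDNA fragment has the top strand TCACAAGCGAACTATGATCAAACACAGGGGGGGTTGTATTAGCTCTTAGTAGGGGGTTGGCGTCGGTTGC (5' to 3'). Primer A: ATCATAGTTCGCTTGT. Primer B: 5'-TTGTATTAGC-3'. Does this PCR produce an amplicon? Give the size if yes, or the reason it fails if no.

No product — the primers' 3' ends point away from each other.

Primer A (ATCATAGTTCGCTTGT) has reverse complement ACAAGCGAACTATGAT, which matches the top strand at positions 3–18; primer A anneals to the top strand there with its 3' end pointing upstream toward position 3.
Primer B (TTGTATTAGC) matches the top strand directly at positions 34–43; it anneals to the bottom strand with its 3' end pointing downstream toward position 43.
The 3' ends diverge (primer A extends toward position 1, primer B toward position 70), so the primers never converge on a shared product.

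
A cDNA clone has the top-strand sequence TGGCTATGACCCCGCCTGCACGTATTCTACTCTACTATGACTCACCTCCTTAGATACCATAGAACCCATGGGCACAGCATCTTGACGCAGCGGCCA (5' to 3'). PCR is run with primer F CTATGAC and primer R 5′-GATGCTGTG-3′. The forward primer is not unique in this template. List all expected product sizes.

The forward primer CTATGAC matches the top strand at positions 4–10, 35–41.
The reverse primer's reverse complement is CACAGCATC, matching at positions 73–81.
Each forward site pairs with the reverse site to give a product ending at position 81: sizes 78, 47 bp.

78 bp, 47 bp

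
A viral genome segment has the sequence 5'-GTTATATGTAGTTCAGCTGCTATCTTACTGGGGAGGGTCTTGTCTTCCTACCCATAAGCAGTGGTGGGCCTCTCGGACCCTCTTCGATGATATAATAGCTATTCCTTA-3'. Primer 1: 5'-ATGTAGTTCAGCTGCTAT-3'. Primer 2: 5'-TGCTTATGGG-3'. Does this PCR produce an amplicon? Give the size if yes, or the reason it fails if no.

Yes — a 55 bp product.

Primer 1 (ATGTAGTTCAGCTGCTAT) matches the top strand at positions 6–23; it acts as a forward primer.
Primer 2's reverse complement is CCCATAAGCA, matching the top strand at positions 51–60; it acts as a reverse primer.
The 3' ends face each other across positions 6–60, giving a 55 bp product.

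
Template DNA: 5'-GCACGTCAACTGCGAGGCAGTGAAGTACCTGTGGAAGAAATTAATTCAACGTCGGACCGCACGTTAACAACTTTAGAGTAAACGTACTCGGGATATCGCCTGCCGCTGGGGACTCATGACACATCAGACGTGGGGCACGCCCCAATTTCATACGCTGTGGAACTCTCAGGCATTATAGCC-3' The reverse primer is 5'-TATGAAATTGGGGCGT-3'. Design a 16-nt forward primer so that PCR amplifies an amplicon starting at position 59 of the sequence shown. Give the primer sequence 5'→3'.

5'-GCACGTTAACAACTTT-3'

The reverse primer's reverse complement ACGCCCCAATTTCATA matches the template at positions 137–152; the product starts at position 59.
The forward primer is identical to the top strand over positions 59–74: GCACGTTAACAACTTT.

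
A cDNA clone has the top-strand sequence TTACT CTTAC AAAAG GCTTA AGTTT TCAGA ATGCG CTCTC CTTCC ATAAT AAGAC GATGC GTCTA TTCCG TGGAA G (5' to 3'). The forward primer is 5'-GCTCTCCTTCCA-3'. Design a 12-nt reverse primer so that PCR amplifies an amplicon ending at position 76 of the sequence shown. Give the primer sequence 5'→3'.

The forward primer binds at positions 35–46; the product's 3' end on the top strand is position 76.
The reverse primer anneals to the top strand over positions 65–76, i.e. to ATTCCGTGGAAG.
Its sequence written 5'→3' is the reverse complement: CTTCCACGGAAT.

5'-CTTCCACGGAAT-3'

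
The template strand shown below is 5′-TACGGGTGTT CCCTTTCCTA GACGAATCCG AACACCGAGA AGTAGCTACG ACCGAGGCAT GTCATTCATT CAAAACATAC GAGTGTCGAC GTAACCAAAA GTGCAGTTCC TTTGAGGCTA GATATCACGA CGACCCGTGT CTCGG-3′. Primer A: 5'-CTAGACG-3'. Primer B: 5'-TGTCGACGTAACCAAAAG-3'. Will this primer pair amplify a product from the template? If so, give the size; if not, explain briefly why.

No product — both primers anneal to the same strand and extend in the same direction.

Primer A (CTAGACG) matches the top strand at positions 18–24 (3' end points downstream).
Primer B (TGTCGACGTAACCAAAAG) also matches the top strand directly, at positions 84–101 — its reverse complement CTTTTGGTTACGTCGACA is not present.
Both primers anneal to the bottom strand with 3' ends pointing the same way, so neither can prime synthesis back toward the other.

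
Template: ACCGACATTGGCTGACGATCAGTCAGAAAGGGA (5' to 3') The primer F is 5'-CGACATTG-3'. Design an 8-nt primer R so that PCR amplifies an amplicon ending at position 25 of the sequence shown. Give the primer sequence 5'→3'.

5'-TGACTGAT-3'

The forward primer binds at positions 3–10; the product's 3' end on the top strand is position 25.
The reverse primer anneals to the top strand over positions 18–25, i.e. to ATCAGTCA.
Its sequence written 5'→3' is the reverse complement: TGACTGAT.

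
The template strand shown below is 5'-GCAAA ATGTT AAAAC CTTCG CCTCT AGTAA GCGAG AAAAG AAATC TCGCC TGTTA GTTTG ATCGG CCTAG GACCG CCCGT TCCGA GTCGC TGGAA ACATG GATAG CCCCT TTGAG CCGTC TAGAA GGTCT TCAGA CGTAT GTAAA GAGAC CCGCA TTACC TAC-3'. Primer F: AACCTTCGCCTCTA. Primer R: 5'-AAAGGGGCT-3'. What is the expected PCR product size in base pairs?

Scanning the template, AACCTTCGCCTCTA occurs at positions 13–26; this primer anneals to the bottom strand there with its 3' end pointing downstream.
Reverse complement of the reverse primer: AGCCCCTTT. This occurs on the top strand at positions 104–112.
The product runs from position 13 to position 112, so its length is 112 − 13 + 1 = 100 bp.

100 bp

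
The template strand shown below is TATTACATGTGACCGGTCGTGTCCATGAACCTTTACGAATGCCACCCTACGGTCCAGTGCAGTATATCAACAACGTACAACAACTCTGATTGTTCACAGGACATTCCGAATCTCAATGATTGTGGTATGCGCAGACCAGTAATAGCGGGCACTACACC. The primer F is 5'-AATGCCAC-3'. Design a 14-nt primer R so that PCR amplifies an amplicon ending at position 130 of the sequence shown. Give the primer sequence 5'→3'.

The forward primer binds at positions 38–45; the product's 3' end on the top strand is position 130.
The reverse primer anneals to the top strand over positions 117–130, i.e. to TGATTGTGGTATGC.
Its sequence written 5'→3' is the reverse complement: GCATACCACAATCA.

5'-GCATACCACAATCA-3'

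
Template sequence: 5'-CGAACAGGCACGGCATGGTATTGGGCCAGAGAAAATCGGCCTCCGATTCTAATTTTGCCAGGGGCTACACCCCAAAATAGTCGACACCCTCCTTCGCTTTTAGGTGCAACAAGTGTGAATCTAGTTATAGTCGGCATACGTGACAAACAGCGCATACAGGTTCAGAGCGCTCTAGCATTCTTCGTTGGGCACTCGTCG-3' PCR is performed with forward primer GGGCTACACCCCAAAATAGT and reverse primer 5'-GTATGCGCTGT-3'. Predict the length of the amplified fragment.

96 bp

Forward primer GGGCTACACCCCAAAATAGT is found on the top strand at positions 62–81.
Reverse complement of the reverse primer: ACAGCGCATAC. This occurs on the top strand at positions 147–157.
Product length = (reverse-primer end) − (forward-primer start) + 1 = 157 − 62 + 1 = 96 bp.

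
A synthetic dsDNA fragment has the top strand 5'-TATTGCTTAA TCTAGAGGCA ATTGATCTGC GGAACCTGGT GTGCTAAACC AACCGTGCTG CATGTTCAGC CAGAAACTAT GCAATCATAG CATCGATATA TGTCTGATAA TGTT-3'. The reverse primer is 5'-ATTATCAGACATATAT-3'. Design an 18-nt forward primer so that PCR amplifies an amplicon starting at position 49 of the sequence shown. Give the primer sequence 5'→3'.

5'-CCAACCGTGCTGCATGTT-3'

The reverse primer's reverse complement ATATATGTCTGATAAT matches the template at positions 96–111; the product starts at position 49.
The forward primer is identical to the top strand over positions 49–66: CCAACCGTGCTGCATGTT.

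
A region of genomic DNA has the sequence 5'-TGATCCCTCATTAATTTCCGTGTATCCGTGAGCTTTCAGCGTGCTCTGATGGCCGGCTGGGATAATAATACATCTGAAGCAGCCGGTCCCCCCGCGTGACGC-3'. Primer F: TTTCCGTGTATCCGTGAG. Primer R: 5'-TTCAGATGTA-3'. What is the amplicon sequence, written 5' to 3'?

Forward primer TTTCCGTGTATCCGTGAG is found on the top strand at positions 15–32.
Taking the reverse complement of TTCAGATGTA gives TACATCTGAA, found at positions 69–78 on the template; the primer anneals here to the top strand with its 3' end pointing upstream.
The product is the template from position 15 through 78 (64 bp).

5'-TTTCCGTGTATCCGTGAGCTTTCAGCGTGCTCTGATGGCCGGCTGGGATAATAATACATCTGAA-3'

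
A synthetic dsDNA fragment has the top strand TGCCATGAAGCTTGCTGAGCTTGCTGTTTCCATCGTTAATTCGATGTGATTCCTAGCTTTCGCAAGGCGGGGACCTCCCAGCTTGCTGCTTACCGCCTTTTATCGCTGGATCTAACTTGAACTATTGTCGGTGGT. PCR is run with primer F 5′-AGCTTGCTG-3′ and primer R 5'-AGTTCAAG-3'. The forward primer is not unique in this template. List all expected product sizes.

The forward primer AGCTTGCTG matches the top strand at positions 9–17, 18–26, 80–88.
The reverse primer's reverse complement is CTTGAACT, matching at positions 116–123.
Each forward site pairs with the reverse site to give a product ending at position 123: sizes 115, 106, 44 bp.

115 bp, 106 bp, 44 bp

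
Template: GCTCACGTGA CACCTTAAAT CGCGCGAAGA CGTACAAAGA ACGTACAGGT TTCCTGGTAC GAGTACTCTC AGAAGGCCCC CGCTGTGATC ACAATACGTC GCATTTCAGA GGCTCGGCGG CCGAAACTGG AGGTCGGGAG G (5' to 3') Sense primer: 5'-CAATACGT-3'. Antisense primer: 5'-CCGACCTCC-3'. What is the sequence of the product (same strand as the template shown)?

The forward primer matches the template at positions 92–99.
The reverse primer's reverse complement is GGAGGTCGG, which matches the template at positions 129–137.
The product is the template from position 92 through 137 (46 bp).

5'-CAATACGTCGCATTTCAGAGGCTCGGCGGCCGAAACTGGAGGTCGG-3'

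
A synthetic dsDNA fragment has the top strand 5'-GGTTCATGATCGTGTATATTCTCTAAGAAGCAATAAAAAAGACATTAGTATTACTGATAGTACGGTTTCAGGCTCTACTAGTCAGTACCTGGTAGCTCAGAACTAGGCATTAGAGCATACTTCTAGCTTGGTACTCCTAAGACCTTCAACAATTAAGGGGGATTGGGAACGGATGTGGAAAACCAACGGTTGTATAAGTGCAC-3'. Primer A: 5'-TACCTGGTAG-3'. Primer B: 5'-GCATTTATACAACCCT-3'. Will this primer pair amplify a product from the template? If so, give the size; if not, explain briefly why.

No product — primer B has no binding site in the template.

Primer B (GCATTTATACAACCCT) does not match the top strand, and its reverse complement AGGGTTGTATAAATGC does not match either.
With no annealing site for primer B, no amplification occurs.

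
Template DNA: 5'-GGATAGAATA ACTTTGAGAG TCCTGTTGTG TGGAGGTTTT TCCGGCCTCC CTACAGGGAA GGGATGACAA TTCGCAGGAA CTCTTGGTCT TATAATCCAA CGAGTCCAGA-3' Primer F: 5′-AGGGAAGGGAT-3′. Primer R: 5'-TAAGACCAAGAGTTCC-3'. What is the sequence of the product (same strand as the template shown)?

5'-AGGGAAGGGATGACAATTCGCAGGAACTCTTGGTCTTA-3'

Scanning the template, AGGGAAGGGAT occurs at positions 55–65; this primer anneals to the bottom strand there with its 3' end pointing downstream.
The reverse primer's reverse complement is GGAACTCTTGGTCTTA, which matches the template at positions 77–92.
The product is the template from position 55 through 92 (38 bp).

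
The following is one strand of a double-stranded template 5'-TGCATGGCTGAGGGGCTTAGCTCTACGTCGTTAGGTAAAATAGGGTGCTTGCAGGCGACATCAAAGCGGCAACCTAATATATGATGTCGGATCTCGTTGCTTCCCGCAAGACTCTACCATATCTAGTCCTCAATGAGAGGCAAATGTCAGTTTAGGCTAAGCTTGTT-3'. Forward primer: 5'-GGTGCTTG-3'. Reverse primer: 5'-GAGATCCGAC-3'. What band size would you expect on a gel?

52 bp

The forward primer matches the template at positions 44–51.
The reverse primer's reverse complement is GTCGGATCTC, which matches the template at positions 86–95.
The product runs from position 44 to position 95, so its length is 95 − 44 + 1 = 52 bp.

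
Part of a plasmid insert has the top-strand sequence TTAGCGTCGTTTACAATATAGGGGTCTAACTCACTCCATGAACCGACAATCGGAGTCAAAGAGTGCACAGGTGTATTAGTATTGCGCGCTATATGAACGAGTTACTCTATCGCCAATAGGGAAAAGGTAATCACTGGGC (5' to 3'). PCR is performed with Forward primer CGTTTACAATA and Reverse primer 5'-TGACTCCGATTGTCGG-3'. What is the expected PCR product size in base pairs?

Forward primer CGTTTACAATA is found on the top strand at positions 8–18.
Taking the reverse complement of TGACTCCGATTGTCGG gives CCGACAATCGGAGTCA, found at positions 43–58 on the template; the primer anneals here to the top strand with its 3' end pointing upstream.
Product length = (reverse-primer end) − (forward-primer start) + 1 = 58 − 8 + 1 = 51 bp.

51 bp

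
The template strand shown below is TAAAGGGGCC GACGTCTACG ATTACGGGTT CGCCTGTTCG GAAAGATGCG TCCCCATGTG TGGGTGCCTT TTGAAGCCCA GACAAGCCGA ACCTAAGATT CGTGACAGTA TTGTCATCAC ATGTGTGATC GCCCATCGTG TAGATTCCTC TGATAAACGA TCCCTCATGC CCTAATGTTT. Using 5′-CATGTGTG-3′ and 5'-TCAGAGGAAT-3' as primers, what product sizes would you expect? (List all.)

99 bp, 34 bp

The forward primer CATGTGTG matches the top strand at positions 55–62, 120–127.
The reverse primer's reverse complement is ATTCCTCTGA, matching at positions 144–153.
Each forward site pairs with the reverse site to give a product ending at position 153: sizes 99, 34 bp.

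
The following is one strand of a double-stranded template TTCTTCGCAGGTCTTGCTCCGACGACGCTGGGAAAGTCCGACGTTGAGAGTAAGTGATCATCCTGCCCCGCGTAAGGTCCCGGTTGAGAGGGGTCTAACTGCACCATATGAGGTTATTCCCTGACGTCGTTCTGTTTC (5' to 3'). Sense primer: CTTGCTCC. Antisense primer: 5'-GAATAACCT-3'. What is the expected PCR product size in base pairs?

The forward primer matches the template at positions 13–20.
Reverse complement of the reverse primer: AGGTTATTC. This occurs on the top strand at positions 111–119.
Amplicon spans positions 13–119: 107 bp.

107 bp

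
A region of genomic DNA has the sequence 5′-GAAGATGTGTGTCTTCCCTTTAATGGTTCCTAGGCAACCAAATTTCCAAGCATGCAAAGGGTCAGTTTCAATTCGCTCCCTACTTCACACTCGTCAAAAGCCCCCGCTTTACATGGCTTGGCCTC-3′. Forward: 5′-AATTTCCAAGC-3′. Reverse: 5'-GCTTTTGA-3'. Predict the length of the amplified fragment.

The forward primer matches the template at positions 41–51.
Reverse complement of the reverse primer: TCAAAAGC. This occurs on the top strand at positions 94–101.
Amplicon spans positions 41–101: 61 bp.

61 bp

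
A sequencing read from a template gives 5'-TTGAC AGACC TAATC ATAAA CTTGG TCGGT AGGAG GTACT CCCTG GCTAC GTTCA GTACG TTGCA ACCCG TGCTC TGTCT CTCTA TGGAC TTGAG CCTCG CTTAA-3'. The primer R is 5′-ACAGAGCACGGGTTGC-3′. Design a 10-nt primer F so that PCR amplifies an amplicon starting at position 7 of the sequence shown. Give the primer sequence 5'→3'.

The reverse primer's reverse complement GCAACCCGTGCTCTGT matches the template at positions 63–78; the product starts at position 7.
The forward primer is identical to the top strand over positions 7–16: GACCTAATCA.

5'-GACCTAATCA-3'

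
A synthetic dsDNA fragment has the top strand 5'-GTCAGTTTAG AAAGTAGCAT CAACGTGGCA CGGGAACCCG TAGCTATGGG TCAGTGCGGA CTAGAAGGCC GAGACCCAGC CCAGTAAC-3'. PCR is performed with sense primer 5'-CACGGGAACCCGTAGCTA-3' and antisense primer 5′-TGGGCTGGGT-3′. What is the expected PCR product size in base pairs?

Scanning the template, CACGGGAACCCGTAGCTA occurs at positions 29–46; this primer anneals to the bottom strand there with its 3' end pointing downstream.
The reverse primer's reverse complement is ACCCAGCCCA, which matches the template at positions 74–83.
The product runs from position 29 to position 83, so its length is 83 − 29 + 1 = 55 bp.

55 bp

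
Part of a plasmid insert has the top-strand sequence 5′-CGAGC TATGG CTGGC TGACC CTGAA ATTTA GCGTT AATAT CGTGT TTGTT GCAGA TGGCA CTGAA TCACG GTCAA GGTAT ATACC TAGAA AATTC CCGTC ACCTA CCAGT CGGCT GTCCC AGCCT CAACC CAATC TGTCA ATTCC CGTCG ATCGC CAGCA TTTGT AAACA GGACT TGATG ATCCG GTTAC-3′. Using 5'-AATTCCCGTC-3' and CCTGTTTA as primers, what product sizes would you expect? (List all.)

The forward primer AATTCCCGTC matches the top strand at positions 91–100, 140–149.
The reverse primer's reverse complement is TAAACAGG, matching at positions 165–172.
Each forward site pairs with the reverse site to give a product ending at position 172: sizes 82, 33 bp.

82 bp, 33 bp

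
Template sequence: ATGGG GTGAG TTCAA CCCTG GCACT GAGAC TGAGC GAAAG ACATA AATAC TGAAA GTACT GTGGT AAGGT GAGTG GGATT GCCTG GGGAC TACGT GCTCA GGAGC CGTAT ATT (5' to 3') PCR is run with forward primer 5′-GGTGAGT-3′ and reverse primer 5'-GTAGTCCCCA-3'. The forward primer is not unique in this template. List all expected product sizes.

The forward primer GGTGAGT matches the top strand at positions 5–11, 68–74.
The reverse primer's reverse complement is TGGGGACTAC, matching at positions 84–93.
Each forward site pairs with the reverse site to give a product ending at position 93: sizes 89, 26 bp.

89 bp, 26 bp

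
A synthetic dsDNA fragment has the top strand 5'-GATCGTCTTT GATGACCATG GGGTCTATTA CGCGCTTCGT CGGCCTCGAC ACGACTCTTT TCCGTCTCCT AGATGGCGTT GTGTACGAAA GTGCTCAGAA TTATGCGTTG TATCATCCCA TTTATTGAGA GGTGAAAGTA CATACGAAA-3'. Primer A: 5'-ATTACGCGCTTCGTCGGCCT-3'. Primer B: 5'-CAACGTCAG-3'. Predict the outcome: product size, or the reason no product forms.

No product — primer B has no binding site in the template.

Primer B (CAACGTCAG) does not match the top strand, and its reverse complement CTGACGTTG does not match either.
With no annealing site for primer B, no amplification occurs.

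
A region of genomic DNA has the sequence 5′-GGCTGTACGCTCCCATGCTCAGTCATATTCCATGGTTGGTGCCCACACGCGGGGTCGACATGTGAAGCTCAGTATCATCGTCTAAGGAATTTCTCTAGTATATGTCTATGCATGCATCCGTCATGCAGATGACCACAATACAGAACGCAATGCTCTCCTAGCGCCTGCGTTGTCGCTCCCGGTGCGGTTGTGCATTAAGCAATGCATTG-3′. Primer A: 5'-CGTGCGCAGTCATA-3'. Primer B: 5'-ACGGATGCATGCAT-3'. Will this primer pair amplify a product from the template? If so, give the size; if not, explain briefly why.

Primer A (CGTGCGCAGTCATA) does not match the top strand, and its reverse complement TATGACTGCGCACG does not match either.
With no annealing site for primer A, no amplification occurs.

No product — primer A has no binding site in the template.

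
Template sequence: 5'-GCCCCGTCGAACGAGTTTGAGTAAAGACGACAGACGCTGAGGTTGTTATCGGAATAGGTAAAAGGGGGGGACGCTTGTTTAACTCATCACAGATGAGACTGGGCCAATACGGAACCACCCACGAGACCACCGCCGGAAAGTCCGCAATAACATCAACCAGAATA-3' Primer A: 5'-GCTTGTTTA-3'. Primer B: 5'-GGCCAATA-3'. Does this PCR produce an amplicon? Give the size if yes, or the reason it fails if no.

Primer A (GCTTGTTTA) matches the top strand at positions 73–81 (3' end points downstream).
Primer B (GGCCAATA) also matches the top strand directly, at positions 102–109 — its reverse complement TATTGGCC is not present.
Both primers anneal to the bottom strand with 3' ends pointing the same way, so neither can prime synthesis back toward the other.

No product — both primers anneal to the same strand and extend in the same direction.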